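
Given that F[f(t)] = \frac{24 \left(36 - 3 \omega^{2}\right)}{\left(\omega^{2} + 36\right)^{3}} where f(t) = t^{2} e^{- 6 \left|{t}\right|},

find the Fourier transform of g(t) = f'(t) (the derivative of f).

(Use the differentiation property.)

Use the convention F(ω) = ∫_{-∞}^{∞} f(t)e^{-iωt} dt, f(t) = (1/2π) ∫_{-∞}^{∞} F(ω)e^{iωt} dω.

F[g](ω) = - \frac{72 i \omega \left(\omega^{2} - 12\right)}{\left(\omega^{2} + 36\right)^{3}}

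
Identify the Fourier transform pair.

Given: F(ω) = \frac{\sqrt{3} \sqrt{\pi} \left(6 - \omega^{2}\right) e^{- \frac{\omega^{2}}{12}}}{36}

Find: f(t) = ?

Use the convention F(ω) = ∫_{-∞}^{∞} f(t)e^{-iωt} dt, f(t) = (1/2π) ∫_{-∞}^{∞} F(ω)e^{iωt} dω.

f(t) = 3 t^{2} e^{- 3 t^{2}}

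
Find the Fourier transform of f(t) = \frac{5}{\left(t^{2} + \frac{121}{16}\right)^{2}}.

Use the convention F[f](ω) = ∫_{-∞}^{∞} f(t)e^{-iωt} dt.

F(ω) = \frac{40 \pi \left(11 \left|{\omega}\right| + 4\right) e^{- \frac{11 \left|{\omega}\right|}{4}}}{1331}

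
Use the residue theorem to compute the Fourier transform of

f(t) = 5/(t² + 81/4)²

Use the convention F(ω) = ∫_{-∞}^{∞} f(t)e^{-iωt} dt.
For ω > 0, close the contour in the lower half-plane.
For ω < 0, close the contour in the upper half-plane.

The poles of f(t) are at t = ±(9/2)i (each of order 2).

Let g(z) = f(z)e^{-iωz}; for large |z| the factor e^{-iωz} decays in the lower half-plane when ω > 0 and in the upper half-plane when ω < 0.

Case ω > 0 (lower half-plane, clockwise contour ⇒ F(ω) = -2πi·ΣRes):
  Res_{z = - \frac{9 i}{2}} g(z) = \frac{5 i \left(9 \omega + 2\right) e^{- \frac{9 \omega}{2}}}{729} (pole of order 2)
  F(ω) = -2πi·ΣRes = \frac{10 \pi \left(9 \omega + 2\right) e^{- \frac{9 \omega}{2}}}{729}

Case ω < 0 (upper half-plane, counterclockwise contour ⇒ F(ω) = +2πi·ΣRes):
  Res_{z = \frac{9 i}{2}} g(z) = \frac{5 i \left(9 \omega - 2\right) e^{\frac{9 \omega}{2}}}{729} (pole of order 2)
  F(ω) = 2πi·ΣRes = \frac{10 \pi \left(2 - 9 \omega\right) e^{\frac{9 \omega}{2}}}{729}

Both cases combine into a single formula in |ω|:

F(ω) = \frac{10 \pi \left(9 \left|{\omega}\right| + 2\right) e^{- \frac{9 \left|{\omega}\right|}{2}}}{729}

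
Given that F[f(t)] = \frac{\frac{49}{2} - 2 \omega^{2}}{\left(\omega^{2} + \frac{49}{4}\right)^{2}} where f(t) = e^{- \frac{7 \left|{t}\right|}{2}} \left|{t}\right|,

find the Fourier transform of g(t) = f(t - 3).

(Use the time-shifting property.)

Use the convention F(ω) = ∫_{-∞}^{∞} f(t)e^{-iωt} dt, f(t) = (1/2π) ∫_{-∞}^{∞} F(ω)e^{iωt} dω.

F[g](ω) = \frac{8 \left(49 - 4 \omega^{2}\right) e^{- 3 i \omega}}{\left(4 \omega^{2} + 49\right)^{2}}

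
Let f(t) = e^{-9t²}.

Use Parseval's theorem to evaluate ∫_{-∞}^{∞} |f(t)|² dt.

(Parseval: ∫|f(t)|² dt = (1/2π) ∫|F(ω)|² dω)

∫|f(t)|² dt = \frac{\sqrt{2} \sqrt{\pi}}{6}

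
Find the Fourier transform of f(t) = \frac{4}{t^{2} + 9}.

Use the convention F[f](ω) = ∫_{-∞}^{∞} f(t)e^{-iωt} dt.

F(ω) = \frac{4 \pi e^{- 3 \left|{\omega}\right|}}{3}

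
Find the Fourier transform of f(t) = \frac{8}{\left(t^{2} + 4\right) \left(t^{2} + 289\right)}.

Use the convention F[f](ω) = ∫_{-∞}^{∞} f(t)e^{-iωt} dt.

F(ω) = \frac{4 \pi \left(17 e^{15 \left|{\omega}\right|} - 2\right) e^{- 17 \left|{\omega}\right|}}{4845}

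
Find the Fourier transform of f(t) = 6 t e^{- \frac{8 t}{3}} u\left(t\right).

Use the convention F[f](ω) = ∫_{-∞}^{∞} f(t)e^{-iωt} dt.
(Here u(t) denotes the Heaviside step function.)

F(ω) = \frac{54}{\left(3 i \omega + 8\right)^{2}}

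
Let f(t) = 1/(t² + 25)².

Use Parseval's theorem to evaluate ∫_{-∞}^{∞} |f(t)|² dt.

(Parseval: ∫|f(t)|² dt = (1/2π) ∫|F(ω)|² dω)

∫|f(t)|² dt = \frac{\pi}{250000}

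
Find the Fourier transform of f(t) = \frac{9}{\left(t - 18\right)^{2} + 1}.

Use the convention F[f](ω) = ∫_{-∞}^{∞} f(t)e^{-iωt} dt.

F(ω) = 9 \pi e^{- 18 i \omega - \left|{\omega}\right|}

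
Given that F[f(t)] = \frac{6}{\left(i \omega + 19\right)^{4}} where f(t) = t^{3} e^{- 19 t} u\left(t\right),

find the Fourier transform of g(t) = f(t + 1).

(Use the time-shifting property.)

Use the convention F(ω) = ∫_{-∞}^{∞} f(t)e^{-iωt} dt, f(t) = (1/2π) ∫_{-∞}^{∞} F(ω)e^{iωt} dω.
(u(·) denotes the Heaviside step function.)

F[g](ω) = \frac{6 e^{i \omega}}{\left(i \omega + 19\right)^{4}}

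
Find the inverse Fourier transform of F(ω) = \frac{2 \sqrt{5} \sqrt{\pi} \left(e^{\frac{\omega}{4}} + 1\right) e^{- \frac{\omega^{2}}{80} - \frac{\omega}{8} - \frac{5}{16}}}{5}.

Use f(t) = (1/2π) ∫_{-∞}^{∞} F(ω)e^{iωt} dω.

f(t) = 8 e^{- 20 t^{2}} \cos{\left(5 t \right)}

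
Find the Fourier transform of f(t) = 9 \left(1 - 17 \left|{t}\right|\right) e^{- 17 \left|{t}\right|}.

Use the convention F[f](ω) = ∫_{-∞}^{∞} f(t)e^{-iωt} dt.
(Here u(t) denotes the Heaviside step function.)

F(ω) = \frac{612 \omega^{2}}{\left(\omega^{2} + 289\right)^{2}}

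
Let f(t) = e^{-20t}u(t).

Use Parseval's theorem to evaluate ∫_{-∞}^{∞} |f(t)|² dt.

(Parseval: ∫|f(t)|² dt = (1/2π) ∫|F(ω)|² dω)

∫|f(t)|² dt = \frac{1}{40}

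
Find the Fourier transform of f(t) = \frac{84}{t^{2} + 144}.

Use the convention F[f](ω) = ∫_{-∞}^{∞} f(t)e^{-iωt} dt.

F(ω) = 7 \pi e^{- 12 \left|{\omega}\right|}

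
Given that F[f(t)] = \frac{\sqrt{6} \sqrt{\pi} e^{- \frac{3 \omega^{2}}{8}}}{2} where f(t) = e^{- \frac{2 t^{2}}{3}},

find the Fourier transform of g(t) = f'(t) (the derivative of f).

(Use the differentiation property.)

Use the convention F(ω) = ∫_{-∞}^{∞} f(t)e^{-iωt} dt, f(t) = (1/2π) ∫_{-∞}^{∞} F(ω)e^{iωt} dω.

F[g](ω) = \frac{\sqrt{6} i \sqrt{\pi} \omega e^{- \frac{3 \omega^{2}}{8}}}{2}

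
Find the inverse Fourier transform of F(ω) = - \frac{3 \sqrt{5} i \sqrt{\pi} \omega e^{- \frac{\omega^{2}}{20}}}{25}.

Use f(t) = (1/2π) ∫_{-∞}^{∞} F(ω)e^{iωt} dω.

f(t) = 6 t e^{- 5 t^{2}}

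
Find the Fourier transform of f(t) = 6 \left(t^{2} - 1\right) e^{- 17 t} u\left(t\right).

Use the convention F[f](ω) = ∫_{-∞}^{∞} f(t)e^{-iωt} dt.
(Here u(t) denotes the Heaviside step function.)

F(ω) = \frac{6 \left(2 i \omega - \left(i \omega + 17\right)^{3} + 34\right)}{\left(i \omega + 17\right)^{4}}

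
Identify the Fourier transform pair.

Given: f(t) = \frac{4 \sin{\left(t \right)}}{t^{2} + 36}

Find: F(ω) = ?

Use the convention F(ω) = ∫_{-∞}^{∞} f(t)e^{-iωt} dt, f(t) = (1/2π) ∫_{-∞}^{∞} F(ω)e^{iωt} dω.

F(ω) = \frac{i \pi e^{- 6 \left|{\omega + 1}\right|}}{3} - \frac{i \pi e^{- 6 \left|{\omega - 1}\right|}}{3}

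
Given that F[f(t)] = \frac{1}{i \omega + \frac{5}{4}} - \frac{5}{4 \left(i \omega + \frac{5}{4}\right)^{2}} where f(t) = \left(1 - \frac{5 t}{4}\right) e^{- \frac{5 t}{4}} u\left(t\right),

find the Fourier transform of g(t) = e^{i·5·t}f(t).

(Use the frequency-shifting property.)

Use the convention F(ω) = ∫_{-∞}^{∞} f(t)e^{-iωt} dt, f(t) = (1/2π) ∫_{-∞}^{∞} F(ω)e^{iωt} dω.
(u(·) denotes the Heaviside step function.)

F[g](ω) = \frac{16 i \left(5 - \omega\right)}{16 \omega^{2} - 40 \omega \left(4 + i\right) + 375 + 200 i}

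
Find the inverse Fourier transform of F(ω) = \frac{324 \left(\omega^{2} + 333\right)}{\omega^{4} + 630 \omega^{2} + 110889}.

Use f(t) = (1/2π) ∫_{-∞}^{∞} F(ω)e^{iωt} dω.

f(t) = 9 e^{- 18 \left|{t}\right|} \cos{\left(3 \left|{t}\right| \right)}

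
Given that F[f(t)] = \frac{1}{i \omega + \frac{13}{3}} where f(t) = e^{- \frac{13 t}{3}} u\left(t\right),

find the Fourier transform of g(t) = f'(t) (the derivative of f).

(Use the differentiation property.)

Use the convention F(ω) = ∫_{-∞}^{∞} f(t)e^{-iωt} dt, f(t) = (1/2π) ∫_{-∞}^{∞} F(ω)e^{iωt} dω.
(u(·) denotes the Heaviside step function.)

F[g](ω) = \frac{3 \omega}{3 \omega - 13 i}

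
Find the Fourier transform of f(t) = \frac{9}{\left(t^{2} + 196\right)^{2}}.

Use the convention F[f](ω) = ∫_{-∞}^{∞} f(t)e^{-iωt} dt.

F(ω) = \frac{9 \pi \left(14 \left|{\omega}\right| + 1\right) e^{- 14 \left|{\omega}\right|}}{5488}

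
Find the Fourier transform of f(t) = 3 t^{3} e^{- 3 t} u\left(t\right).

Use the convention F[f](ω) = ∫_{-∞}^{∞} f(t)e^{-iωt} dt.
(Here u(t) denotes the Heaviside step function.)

F(ω) = \frac{18}{\left(i \omega + 3\right)^{4}}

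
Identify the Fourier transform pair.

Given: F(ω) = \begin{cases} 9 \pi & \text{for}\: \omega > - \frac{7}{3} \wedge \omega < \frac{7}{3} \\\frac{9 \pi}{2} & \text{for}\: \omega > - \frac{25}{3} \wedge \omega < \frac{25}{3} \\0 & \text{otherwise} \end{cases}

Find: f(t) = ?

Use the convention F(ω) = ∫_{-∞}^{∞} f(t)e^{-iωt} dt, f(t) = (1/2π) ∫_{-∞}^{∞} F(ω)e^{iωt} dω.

f(t) = \frac{9 \sin{\left(\frac{16 t}{3} \right)} \cos{\left(3 t \right)}}{t}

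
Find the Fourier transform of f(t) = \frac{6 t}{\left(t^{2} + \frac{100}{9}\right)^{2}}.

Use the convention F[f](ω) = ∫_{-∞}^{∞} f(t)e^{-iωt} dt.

F(ω) = - \frac{9 i \pi \omega e^{- \frac{10 \left|{\omega}\right|}{3}}}{10}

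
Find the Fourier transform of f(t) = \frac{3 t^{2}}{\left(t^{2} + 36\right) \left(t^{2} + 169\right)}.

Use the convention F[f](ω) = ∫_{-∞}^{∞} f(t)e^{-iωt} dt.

F(ω) = \frac{3 \pi \left(13 - 6 e^{7 \left|{\omega}\right|}\right) e^{- 13 \left|{\omega}\right|}}{133}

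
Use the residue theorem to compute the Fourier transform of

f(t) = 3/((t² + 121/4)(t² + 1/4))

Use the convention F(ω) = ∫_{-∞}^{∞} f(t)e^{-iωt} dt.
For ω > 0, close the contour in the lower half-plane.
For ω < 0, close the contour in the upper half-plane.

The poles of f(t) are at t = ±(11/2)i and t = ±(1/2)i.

Let g(z) = f(z)e^{-iωz}; for large |z| the factor e^{-iωz} decays in the lower half-plane when ω > 0 and in the upper half-plane when ω < 0.

Case ω > 0 (lower half-plane, clockwise contour ⇒ F(ω) = -2πi·ΣRes):
  Res_{z = - \frac{11 i}{2}} g(z) = - \frac{i e^{- \frac{11 \omega}{2}}}{110}
  Res_{z = - \frac{i}{2}} g(z) = \frac{i e^{- \frac{\omega}{2}}}{10}
  F(ω) = -2πi·ΣRes = \frac{\pi \left(11 e^{5 \omega} - 1\right) e^{- \frac{11 \omega}{2}}}{55}

Case ω < 0 (upper half-plane, counterclockwise contour ⇒ F(ω) = +2πi·ΣRes):
  Res_{z = \frac{11 i}{2}} g(z) = \frac{i e^{\frac{11 \omega}{2}}}{110}
  Res_{z = \frac{i}{2}} g(z) = - \frac{i e^{\frac{\omega}{2}}}{10}
  F(ω) = 2πi·ΣRes = \frac{\pi \left(11 - e^{5 \omega}\right) e^{\frac{\omega}{2}}}{55}

Both cases combine into a single formula in |ω|:

F(ω) = \frac{\pi \left(11 e^{5 \left|{\omega}\right|} - 1\right) e^{- \frac{11 \left|{\omega}\right|}{2}}}{55}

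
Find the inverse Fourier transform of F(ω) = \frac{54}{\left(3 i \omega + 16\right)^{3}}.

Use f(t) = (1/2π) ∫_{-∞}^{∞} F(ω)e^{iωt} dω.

f(t) = t^{2} e^{- \frac{16 t}{3}} u\left(t\right)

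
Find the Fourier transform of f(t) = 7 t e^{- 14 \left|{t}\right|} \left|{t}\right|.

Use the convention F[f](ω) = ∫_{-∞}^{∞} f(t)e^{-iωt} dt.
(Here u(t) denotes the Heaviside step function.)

F(ω) = \frac{28 i \omega \left(\omega^{2} - 588\right)}{\left(\omega^{2} + 196\right)^{3}}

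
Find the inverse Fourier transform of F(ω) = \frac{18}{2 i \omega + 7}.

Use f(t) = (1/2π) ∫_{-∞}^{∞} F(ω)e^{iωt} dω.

f(t) = 9 e^{- \frac{7 t}{2}} u\left(t\right)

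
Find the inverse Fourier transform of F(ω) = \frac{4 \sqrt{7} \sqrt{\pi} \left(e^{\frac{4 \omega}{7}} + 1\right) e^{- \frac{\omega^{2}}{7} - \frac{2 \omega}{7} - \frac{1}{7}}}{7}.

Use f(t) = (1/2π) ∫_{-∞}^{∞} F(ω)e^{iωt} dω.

f(t) = 4 e^{- \frac{7 t^{2}}{4}} \cos{\left(t \right)}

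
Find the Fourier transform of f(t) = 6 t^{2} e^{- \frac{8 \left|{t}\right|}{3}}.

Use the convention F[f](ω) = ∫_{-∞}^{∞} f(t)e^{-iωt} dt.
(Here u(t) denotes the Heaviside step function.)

F(ω) = \frac{5184 \left(64 - 27 \omega^{2}\right)}{\left(9 \omega^{2} + 64\right)^{3}}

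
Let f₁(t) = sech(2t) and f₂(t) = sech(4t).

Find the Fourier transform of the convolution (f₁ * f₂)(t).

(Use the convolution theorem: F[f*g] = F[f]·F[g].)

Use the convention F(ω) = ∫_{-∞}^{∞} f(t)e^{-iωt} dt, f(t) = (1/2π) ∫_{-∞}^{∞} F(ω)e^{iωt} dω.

F[f₁*f₂](ω) = \frac{\pi^{2} \sinh{\left(\frac{\pi \omega}{8} \right)}}{2 \sinh{\left(\frac{\pi \omega}{2} \right)}}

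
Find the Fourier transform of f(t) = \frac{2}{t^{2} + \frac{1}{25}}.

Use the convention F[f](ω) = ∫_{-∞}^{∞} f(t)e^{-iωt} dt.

F(ω) = 10 \pi e^{- \frac{\left|{\omega}\right|}{5}}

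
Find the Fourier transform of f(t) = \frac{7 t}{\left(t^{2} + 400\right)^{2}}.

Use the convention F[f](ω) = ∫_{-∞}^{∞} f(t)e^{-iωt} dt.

F(ω) = - \frac{7 i \pi \omega e^{- 20 \left|{\omega}\right|}}{40}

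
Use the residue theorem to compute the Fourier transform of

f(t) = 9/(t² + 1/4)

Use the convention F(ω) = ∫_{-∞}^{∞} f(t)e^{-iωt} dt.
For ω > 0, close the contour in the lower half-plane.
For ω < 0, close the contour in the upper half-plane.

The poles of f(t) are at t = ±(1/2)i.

Let g(z) = f(z)e^{-iωz}; for large |z| the factor e^{-iωz} decays in the lower half-plane when ω > 0 and in the upper half-plane when ω < 0.

Case ω > 0 (lower half-plane, clockwise contour ⇒ F(ω) = -2πi·ΣRes):
  Res_{z = - \frac{i}{2}} g(z) = 9 i e^{- \frac{\omega}{2}}
  F(ω) = -2πi·ΣRes = 18 \pi e^{- \frac{\omega}{2}}

Case ω < 0 (upper half-plane, counterclockwise contour ⇒ F(ω) = +2πi·ΣRes):
  Res_{z = \frac{i}{2}} g(z) = - 9 i e^{\frac{\omega}{2}}
  F(ω) = 2πi·ΣRes = 18 \pi e^{\frac{\omega}{2}}

Both cases combine into a single formula in |ω|:

F(ω) = 18 \pi e^{- \frac{\left|{\omega}\right|}{2}}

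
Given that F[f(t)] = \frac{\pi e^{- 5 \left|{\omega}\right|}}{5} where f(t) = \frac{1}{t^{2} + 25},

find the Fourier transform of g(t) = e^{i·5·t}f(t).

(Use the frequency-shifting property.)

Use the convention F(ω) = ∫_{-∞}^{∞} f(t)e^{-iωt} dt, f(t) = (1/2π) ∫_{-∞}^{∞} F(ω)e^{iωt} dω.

F[g](ω) = \frac{\pi e^{- 5 \left|{\omega - 5}\right|}}{5}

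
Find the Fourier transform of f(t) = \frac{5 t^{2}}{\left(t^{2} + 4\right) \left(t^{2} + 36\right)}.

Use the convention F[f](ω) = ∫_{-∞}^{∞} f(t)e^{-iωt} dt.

F(ω) = \frac{5 \pi \left(3 - e^{4 \left|{\omega}\right|}\right) e^{- 6 \left|{\omega}\right|}}{16}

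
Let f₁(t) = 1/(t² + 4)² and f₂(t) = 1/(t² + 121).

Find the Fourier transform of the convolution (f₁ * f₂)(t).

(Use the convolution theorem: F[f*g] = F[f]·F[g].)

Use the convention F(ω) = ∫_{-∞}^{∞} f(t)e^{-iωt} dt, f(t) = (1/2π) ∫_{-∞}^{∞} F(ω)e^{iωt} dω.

F[f₁*f₂](ω) = \frac{\pi^{2} \left(2 \left|{\omega}\right| + 1\right) e^{- 13 \left|{\omega}\right|}}{176}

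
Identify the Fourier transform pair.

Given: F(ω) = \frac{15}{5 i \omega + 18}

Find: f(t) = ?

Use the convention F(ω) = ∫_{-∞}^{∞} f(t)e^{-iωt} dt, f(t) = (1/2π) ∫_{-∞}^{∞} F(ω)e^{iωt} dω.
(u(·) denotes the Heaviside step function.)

f(t) = 3 e^{- \frac{18 t}{5}} u\left(t\right)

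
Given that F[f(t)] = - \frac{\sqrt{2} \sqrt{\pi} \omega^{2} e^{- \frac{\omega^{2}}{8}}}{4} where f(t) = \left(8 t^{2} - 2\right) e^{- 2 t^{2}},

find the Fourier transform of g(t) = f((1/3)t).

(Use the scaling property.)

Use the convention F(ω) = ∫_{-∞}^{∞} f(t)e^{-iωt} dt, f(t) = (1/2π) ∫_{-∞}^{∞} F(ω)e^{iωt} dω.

F[g](ω) = - \frac{27 \sqrt{2} \sqrt{\pi} \omega^{2} e^{- \frac{9 \omega^{2}}{8}}}{4}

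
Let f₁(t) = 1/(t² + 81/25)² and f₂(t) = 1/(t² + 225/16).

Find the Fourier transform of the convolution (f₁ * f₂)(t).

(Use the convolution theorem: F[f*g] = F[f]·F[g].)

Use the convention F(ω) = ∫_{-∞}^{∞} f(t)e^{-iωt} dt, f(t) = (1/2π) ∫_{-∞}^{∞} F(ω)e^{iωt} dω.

F[f₁*f₂](ω) = \frac{10 \pi^{2} \left(9 \left|{\omega}\right| + 5\right) e^{- \frac{111 \left|{\omega}\right|}{20}}}{2187}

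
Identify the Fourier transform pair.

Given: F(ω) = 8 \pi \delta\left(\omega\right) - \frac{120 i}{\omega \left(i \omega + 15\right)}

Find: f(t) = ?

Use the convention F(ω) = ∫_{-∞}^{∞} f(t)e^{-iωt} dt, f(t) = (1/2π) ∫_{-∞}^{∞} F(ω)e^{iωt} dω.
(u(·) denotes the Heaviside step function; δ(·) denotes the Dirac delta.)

f(t) = 8 \left(1 - e^{- 15 t}\right) u\left(t\right)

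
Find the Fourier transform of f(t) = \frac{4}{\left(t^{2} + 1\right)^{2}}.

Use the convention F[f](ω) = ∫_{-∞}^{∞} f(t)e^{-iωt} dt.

F(ω) = 2 \pi \left(\left|{\omega}\right| + 1\right) e^{- \left|{\omega}\right|}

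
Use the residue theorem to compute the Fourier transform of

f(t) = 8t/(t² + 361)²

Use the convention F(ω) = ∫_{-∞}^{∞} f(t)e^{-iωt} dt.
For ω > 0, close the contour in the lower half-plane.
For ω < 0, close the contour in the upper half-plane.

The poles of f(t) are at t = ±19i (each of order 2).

Let g(z) = f(z)e^{-iωz}; for large |z| the factor e^{-iωz} decays in the lower half-plane when ω > 0 and in the upper half-plane when ω < 0.

Case ω > 0 (lower half-plane, clockwise contour ⇒ F(ω) = -2πi·ΣRes):
  Res_{z = - 19 i} g(z) = \frac{2 \omega e^{- 19 \omega}}{19} (pole of order 2)
  F(ω) = -2πi·ΣRes = - \frac{4 i \pi \omega e^{- 19 \omega}}{19}

Case ω < 0 (upper half-plane, counterclockwise contour ⇒ F(ω) = +2πi·ΣRes):
  Res_{z = 19 i} g(z) = - \frac{2 \omega e^{19 \omega}}{19} (pole of order 2)
  F(ω) = 2πi·ΣRes = - \frac{4 i \pi \omega e^{19 \omega}}{19}

Both cases combine into a single formula in |ω|:

F(ω) = - \frac{4 i \pi \omega e^{- 19 \left|{\omega}\right|}}{19}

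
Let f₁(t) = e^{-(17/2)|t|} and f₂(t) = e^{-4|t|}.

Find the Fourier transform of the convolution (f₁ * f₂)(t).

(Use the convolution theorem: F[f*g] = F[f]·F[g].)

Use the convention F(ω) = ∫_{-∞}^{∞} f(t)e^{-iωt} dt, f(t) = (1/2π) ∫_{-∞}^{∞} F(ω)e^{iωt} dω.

F[f₁*f₂](ω) = \frac{544}{\left(\omega^{2} + 16\right) \left(4 \omega^{2} + 289\right)}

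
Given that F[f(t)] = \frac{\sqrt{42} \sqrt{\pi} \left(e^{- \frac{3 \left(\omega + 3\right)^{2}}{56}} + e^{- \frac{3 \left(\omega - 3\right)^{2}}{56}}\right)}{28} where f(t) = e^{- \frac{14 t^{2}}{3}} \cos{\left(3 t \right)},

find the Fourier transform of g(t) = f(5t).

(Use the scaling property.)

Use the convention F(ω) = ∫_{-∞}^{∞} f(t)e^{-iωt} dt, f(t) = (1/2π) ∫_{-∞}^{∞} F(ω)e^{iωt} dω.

F[g](ω) = \frac{\sqrt{42} \sqrt{\pi} \left(e^{\frac{9 \omega}{70}} + 1\right) e^{- \frac{3 \omega^{2}}{1400} - \frac{9 \omega}{140} - \frac{27}{56}}}{140}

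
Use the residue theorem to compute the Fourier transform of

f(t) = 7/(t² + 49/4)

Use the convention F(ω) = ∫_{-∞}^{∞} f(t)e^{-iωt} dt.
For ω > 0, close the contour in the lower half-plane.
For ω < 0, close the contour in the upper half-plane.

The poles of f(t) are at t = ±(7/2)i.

Let g(z) = f(z)e^{-iωz}; for large |z| the factor e^{-iωz} decays in the lower half-plane when ω > 0 and in the upper half-plane when ω < 0.

Case ω > 0 (lower half-plane, clockwise contour ⇒ F(ω) = -2πi·ΣRes):
  Res_{z = - \frac{7 i}{2}} g(z) = i e^{- \frac{7 \omega}{2}}
  F(ω) = -2πi·ΣRes = 2 \pi e^{- \frac{7 \omega}{2}}

Case ω < 0 (upper half-plane, counterclockwise contour ⇒ F(ω) = +2πi·ΣRes):
  Res_{z = \frac{7 i}{2}} g(z) = - i e^{\frac{7 \omega}{2}}
  F(ω) = 2πi·ΣRes = 2 \pi e^{\frac{7 \omega}{2}}

Both cases combine into a single formula in |ω|:

F(ω) = 2 \pi e^{- \frac{7 \left|{\omega}\right|}{2}}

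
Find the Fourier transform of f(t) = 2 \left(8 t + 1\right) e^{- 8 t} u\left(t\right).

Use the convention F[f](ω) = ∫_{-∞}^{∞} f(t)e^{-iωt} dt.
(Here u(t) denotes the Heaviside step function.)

F(ω) = \frac{2 \left(- i \omega - 16\right)}{\omega^{2} - 16 i \omega - 64}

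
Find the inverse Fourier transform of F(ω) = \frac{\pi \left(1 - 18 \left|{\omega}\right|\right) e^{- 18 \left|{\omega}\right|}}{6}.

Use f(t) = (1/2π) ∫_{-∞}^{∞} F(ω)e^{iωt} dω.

f(t) = \frac{6 t^{2}}{\left(t^{2} + 324\right)^{2}}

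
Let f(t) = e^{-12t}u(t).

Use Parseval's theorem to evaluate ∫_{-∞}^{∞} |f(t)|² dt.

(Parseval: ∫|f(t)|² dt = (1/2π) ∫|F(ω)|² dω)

∫|f(t)|² dt = \frac{1}{24}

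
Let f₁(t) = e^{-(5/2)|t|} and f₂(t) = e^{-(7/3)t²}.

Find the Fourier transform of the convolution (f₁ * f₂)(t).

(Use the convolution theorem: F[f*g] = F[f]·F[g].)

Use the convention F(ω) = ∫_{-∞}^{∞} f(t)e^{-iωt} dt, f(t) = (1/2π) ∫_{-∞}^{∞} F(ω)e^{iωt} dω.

F[f₁*f₂](ω) = \frac{20 \sqrt{21} \sqrt{\pi} e^{- \frac{3 \omega^{2}}{28}}}{7 \left(4 \omega^{2} + 25\right)}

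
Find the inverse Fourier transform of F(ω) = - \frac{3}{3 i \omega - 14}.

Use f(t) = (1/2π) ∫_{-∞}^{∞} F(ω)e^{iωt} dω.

f(t) = e^{\frac{14 t}{3}} u\left(- t\right)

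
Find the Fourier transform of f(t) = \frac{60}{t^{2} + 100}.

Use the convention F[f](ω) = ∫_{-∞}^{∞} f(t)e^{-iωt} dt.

F(ω) = 6 \pi e^{- 10 \left|{\omega}\right|}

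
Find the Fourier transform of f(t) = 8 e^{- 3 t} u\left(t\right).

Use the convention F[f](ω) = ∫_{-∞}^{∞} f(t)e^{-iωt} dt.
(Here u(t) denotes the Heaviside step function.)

F(ω) = \frac{8}{i \omega + 3}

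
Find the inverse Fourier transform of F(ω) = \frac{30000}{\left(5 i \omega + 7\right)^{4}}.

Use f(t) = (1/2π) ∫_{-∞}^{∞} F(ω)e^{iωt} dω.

f(t) = 8 t^{3} e^{- \frac{7 t}{5}} u\left(t\right)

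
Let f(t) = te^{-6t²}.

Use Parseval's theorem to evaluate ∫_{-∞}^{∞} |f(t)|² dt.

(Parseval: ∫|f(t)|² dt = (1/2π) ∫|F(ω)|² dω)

∫|f(t)|² dt = \frac{\sqrt{3} \sqrt{\pi}}{144}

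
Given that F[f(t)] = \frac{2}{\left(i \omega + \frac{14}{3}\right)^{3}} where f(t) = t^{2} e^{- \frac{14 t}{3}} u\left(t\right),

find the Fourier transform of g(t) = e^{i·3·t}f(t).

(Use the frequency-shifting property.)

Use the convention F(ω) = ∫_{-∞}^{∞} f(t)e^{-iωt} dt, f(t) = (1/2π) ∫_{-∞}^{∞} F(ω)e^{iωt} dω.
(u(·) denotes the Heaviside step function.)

F[g](ω) = \frac{54}{\left(3 i \left(\omega - 3\right) + 14\right)^{3}}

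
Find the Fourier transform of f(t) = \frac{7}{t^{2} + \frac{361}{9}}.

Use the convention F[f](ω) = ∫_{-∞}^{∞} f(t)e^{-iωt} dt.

F(ω) = \frac{21 \pi e^{- \frac{19 \left|{\omega}\right|}{3}}}{19}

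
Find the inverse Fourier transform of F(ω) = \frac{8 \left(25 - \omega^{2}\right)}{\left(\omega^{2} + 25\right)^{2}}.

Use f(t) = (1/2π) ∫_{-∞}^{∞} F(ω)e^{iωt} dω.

f(t) = 4 e^{- 5 \left|{t}\right|} \left|{t}\right|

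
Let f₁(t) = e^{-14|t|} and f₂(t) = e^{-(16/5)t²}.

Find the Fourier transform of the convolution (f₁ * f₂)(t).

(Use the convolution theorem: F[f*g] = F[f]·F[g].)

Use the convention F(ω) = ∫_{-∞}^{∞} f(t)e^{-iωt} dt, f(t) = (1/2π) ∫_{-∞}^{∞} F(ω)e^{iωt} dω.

F[f₁*f₂](ω) = \frac{7 \sqrt{5} \sqrt{\pi} e^{- \frac{5 \omega^{2}}{64}}}{\omega^{2} + 196}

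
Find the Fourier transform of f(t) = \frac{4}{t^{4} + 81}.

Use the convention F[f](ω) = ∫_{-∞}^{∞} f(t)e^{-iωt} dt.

F(ω) = \frac{4 \pi e^{- \frac{3 \sqrt{2} \left|{\omega}\right|}{2}} \sin{\left(\frac{3 \sqrt{2} \left|{\omega}\right|}{2} + \frac{\pi}{4} \right)}}{27}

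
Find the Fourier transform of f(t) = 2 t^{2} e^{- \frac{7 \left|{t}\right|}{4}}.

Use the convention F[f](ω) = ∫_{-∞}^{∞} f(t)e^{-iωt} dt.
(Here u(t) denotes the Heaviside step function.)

F(ω) = \frac{3584 \left(49 - 48 \omega^{2}\right)}{\left(16 \omega^{2} + 49\right)^{3}}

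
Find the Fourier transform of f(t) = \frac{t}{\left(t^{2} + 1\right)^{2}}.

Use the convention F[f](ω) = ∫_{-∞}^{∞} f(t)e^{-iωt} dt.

F(ω) = - \frac{i \pi \omega e^{- \left|{\omega}\right|}}{2}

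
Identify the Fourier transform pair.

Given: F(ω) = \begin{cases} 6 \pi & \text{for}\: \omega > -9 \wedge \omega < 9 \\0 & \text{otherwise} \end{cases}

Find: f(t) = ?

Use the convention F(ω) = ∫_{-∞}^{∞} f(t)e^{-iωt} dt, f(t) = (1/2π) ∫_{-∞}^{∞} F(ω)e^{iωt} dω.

f(t) = \frac{6 \sin{\left(9 t \right)}}{t}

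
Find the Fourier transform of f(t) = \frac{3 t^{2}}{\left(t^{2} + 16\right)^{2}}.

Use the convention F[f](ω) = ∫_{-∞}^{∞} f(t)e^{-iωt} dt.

F(ω) = \frac{3 \pi \left(1 - 4 \left|{\omega}\right|\right) e^{- 4 \left|{\omega}\right|}}{8}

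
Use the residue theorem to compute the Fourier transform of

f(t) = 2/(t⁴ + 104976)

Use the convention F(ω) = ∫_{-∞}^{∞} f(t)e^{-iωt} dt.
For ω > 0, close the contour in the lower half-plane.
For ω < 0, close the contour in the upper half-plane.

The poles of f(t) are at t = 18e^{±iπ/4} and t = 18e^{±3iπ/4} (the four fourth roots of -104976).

Let g(z) = f(z)e^{-iωz}; for large |z| the factor e^{-iωz} decays in the lower half-plane when ω > 0 and in the upper half-plane when ω < 0.

Case ω > 0 (lower half-plane, clockwise contour ⇒ F(ω) = -2πi·ΣRes):
  Res_{z = - 9 \sqrt{2} - 9 \sqrt{2} i} g(z) = \frac{\sqrt{2} i \left(1 - i\right) e^{9 \sqrt{2} \omega \left(-1 + i\right)}}{23328}
  Res_{z = 9 \sqrt{2} - 9 \sqrt{2} i} g(z) = \frac{\sqrt{2} i \left(1 + i\right) e^{- 9 \sqrt{2} \omega \left(1 + i\right)}}{23328}
  F(ω) = -2πi·ΣRes = \frac{\sqrt{2} \pi \left(1 - i\right) \left(e^{18 \sqrt{2} i \omega} + i\right) e^{- 9 \sqrt{2} \omega \left(1 + i\right)}}{11664} = \frac{\pi e^{- 9 \sqrt{2} \omega} \sin{\left(9 \sqrt{2} \omega + \frac{\pi}{4} \right)}}{2916}

Case ω < 0 (upper half-plane, counterclockwise contour ⇒ F(ω) = +2πi·ΣRes):
  Res_{z = 9 \sqrt{2} + 9 \sqrt{2} i} g(z) = \frac{\sqrt{2} i \left(-1 + i\right) e^{9 \sqrt{2} \omega \left(1 - i\right)}}{23328}
  Res_{z = - 9 \sqrt{2} + 9 \sqrt{2} i} g(z) = \frac{\sqrt{2} \left(1 - i\right) e^{9 \sqrt{2} \omega \left(1 + i\right)}}{23328}
  F(ω) = 2πi·ΣRes = - \frac{\sqrt{2} i \pi \left(i \left(1 - i\right) e^{9 \sqrt{2} \omega \left(1 - i\right)} - \left(1 - i\right) e^{9 \sqrt{2} \omega \left(1 + i\right)}\right)}{11664} = \frac{\pi e^{9 \sqrt{2} \omega} \cos{\left(9 \sqrt{2} \omega + \frac{\pi}{4} \right)}}{2916}

Both cases combine into a single formula in |ω|:

F(ω) = \frac{\pi e^{- 9 \sqrt{2} \left|{\omega}\right|} \sin{\left(9 \sqrt{2} \left|{\omega}\right| + \frac{\pi}{4} \right)}}{2916}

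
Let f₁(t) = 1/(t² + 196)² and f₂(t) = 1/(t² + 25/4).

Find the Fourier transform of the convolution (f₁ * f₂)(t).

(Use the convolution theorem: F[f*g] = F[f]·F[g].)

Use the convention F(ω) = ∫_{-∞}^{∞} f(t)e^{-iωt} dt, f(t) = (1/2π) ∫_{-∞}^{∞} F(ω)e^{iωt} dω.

F[f₁*f₂](ω) = \frac{\pi^{2} \left(14 \left|{\omega}\right| + 1\right) e^{- \frac{33 \left|{\omega}\right|}{2}}}{13720}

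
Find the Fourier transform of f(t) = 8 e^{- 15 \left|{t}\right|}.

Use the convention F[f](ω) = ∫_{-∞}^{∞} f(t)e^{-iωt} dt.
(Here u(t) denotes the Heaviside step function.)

F(ω) = \frac{240}{\omega^{2} + 225}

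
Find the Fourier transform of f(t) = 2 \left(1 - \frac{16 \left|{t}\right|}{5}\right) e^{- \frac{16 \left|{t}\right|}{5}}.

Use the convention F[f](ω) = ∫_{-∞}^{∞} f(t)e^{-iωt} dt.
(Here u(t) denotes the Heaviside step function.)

F(ω) = \frac{16000 \omega^{2}}{\left(25 \omega^{2} + 256\right)^{2}}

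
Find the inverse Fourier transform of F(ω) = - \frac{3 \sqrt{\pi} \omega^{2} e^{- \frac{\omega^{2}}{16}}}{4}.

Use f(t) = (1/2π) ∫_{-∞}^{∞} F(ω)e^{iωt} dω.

f(t) = 6 \left(16 t^{2} - 2\right) e^{- 4 t^{2}}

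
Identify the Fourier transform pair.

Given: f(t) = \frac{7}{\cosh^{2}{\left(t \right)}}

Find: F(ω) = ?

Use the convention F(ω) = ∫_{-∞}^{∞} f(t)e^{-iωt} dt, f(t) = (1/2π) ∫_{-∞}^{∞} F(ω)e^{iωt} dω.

F(ω) = \frac{7 \pi \omega}{\sinh{\left(\frac{\pi \omega}{2} \right)}}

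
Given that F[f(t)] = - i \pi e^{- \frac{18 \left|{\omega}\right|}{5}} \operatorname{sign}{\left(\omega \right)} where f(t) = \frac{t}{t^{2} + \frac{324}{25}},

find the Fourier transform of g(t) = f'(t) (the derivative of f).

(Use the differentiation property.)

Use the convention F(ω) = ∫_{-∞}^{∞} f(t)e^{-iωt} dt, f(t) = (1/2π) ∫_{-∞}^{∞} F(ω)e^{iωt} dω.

F[g](ω) = \pi \omega e^{- \frac{18 \left|{\omega}\right|}{5}} \operatorname{sign}{\left(\omega \right)}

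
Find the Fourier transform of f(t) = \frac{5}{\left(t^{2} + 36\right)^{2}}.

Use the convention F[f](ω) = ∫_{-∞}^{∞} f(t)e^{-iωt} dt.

F(ω) = \frac{5 \pi \left(6 \left|{\omega}\right| + 1\right) e^{- 6 \left|{\omega}\right|}}{432}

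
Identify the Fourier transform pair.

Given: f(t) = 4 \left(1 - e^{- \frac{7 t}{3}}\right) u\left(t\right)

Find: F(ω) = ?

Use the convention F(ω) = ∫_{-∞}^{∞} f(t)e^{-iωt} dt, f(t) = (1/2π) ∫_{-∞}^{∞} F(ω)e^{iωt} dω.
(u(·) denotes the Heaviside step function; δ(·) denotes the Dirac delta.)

F(ω) = 4 \pi \delta\left(\omega\right) - \frac{28 i}{3 \omega \left(i \omega + \frac{7}{3}\right)}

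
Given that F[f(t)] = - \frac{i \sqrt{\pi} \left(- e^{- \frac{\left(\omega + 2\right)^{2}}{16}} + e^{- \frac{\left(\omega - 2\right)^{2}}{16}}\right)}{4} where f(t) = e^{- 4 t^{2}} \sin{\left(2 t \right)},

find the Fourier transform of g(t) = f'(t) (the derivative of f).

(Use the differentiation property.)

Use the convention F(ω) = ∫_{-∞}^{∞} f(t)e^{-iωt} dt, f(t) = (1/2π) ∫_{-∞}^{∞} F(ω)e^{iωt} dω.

F[g](ω) = \frac{\sqrt{\pi} \omega \left(e^{\frac{\omega}{2}} - 1\right) e^{- \frac{\omega^{2}}{16} - \frac{\omega}{4} - \frac{1}{4}}}{4}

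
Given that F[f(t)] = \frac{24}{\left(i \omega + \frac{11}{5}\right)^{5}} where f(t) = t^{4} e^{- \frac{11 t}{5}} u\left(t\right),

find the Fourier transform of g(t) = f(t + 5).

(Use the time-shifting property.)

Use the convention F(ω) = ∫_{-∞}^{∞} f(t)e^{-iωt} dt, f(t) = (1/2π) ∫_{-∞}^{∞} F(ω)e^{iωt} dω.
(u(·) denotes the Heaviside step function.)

F[g](ω) = \frac{75000 e^{5 i \omega}}{\left(5 i \omega + 11\right)^{5}}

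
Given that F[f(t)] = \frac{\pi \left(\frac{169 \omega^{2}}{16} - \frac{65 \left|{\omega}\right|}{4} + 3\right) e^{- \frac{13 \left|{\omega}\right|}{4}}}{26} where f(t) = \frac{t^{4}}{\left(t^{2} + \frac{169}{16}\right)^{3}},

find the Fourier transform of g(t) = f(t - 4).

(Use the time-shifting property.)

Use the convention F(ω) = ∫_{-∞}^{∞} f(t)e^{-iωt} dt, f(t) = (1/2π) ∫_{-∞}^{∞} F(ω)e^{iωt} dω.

F[g](ω) = \frac{\pi \left(169 \omega^{2} - 260 \left|{\omega}\right| + 48\right) e^{- 4 i \omega - \frac{13 \left|{\omega}\right|}{4}}}{416}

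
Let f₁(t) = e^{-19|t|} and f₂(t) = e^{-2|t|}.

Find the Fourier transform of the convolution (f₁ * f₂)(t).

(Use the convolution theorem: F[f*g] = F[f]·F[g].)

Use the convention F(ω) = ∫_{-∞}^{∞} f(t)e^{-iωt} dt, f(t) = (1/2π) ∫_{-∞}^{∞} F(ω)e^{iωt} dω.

F[f₁*f₂](ω) = \frac{152}{\left(\omega^{2} + 4\right) \left(\omega^{2} + 361\right)}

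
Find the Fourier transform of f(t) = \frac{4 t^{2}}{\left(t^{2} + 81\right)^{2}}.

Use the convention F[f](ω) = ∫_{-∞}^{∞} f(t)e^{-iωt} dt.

F(ω) = \frac{2 \pi \left(1 - 9 \left|{\omega}\right|\right) e^{- 9 \left|{\omega}\right|}}{9}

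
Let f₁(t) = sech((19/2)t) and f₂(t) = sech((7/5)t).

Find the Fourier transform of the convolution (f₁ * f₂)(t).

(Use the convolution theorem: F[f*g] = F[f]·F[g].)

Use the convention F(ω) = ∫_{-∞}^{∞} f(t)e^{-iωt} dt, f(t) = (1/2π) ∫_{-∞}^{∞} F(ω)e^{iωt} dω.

F[f₁*f₂](ω) = \frac{10 \pi^{2}}{133 \cosh{\left(\frac{\pi \omega}{19} \right)} \cosh{\left(\frac{5 \pi \omega}{14} \right)}}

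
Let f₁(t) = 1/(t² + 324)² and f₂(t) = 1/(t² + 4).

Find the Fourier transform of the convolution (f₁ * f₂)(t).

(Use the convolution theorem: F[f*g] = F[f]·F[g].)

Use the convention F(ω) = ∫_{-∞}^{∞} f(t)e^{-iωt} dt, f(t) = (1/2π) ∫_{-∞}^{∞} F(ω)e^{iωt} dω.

F[f₁*f₂](ω) = \frac{\pi^{2} \left(18 \left|{\omega}\right| + 1\right) e^{- 20 \left|{\omega}\right|}}{23328}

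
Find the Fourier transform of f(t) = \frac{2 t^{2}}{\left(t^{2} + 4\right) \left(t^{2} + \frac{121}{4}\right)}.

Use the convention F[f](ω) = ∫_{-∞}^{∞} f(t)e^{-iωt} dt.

F(ω) = - \frac{16 \pi e^{- 2 \left|{\omega}\right|}}{105} + \frac{44 \pi e^{- \frac{11 \left|{\omega}\right|}{2}}}{105}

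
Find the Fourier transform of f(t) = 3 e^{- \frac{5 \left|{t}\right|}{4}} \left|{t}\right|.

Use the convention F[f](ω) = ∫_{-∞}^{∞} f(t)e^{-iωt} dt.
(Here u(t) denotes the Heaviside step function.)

F(ω) = \frac{96 \left(25 - 16 \omega^{2}\right)}{\left(16 \omega^{2} + 25\right)^{2}}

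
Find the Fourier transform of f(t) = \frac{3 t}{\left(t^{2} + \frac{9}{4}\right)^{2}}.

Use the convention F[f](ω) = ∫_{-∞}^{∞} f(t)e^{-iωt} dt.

F(ω) = - i \pi \omega e^{- \frac{3 \left|{\omega}\right|}{2}}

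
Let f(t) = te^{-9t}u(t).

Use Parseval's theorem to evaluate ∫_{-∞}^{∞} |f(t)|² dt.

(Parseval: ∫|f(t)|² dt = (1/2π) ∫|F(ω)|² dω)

∫|f(t)|² dt = \frac{1}{2916}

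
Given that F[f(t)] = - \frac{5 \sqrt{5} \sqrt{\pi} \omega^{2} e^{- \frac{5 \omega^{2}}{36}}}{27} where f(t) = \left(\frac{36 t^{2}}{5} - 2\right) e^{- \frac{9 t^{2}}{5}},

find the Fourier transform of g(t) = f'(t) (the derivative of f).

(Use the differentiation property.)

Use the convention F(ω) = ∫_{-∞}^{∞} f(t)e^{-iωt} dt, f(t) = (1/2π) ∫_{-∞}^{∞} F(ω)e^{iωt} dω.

F[g](ω) = - \frac{5 \sqrt{5} i \sqrt{\pi} \omega^{3} e^{- \frac{5 \omega^{2}}{36}}}{27}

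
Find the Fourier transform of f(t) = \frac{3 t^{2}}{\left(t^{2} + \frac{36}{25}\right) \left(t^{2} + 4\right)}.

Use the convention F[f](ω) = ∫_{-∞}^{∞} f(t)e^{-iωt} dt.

F(ω) = \frac{75 \pi e^{- 2 \left|{\omega}\right|}}{32} - \frac{45 \pi e^{- \frac{6 \left|{\omega}\right|}{5}}}{32}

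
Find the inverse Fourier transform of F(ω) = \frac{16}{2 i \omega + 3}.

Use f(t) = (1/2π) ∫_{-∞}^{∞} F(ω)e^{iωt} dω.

f(t) = 8 e^{- \frac{3 t}{2}} u\left(t\right)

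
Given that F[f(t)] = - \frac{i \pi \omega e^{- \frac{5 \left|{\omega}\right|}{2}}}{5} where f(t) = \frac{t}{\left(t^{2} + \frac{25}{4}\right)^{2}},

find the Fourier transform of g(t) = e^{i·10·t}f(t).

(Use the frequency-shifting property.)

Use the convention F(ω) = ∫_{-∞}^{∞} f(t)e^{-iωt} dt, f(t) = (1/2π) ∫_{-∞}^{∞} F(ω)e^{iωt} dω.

F[g](ω) = \frac{i \pi \left(10 - \omega\right) e^{- \frac{5 \left|{\omega - 10}\right|}{2}}}{5}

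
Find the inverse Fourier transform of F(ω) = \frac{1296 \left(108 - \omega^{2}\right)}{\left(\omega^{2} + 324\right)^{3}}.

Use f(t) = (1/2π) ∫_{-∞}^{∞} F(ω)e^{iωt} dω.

f(t) = 6 t^{2} e^{- 18 \left|{t}\right|}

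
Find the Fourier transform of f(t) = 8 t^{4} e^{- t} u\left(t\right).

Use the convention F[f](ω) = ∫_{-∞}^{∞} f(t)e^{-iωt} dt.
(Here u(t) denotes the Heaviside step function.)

F(ω) = \frac{192}{\left(i \omega + 1\right)^{5}}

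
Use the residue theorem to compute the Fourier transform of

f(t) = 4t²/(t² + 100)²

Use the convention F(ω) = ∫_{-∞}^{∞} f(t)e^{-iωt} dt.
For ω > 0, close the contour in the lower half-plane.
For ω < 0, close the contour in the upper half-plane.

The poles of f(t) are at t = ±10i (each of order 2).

Let g(z) = f(z)e^{-iωz}; for large |z| the factor e^{-iωz} decays in the lower half-plane when ω > 0 and in the upper half-plane when ω < 0.

Case ω > 0 (lower half-plane, clockwise contour ⇒ F(ω) = -2πi·ΣRes):
  Res_{z = - 10 i} g(z) = i \left(\frac{1}{10} - \omega\right) e^{- 10 \omega} (pole of order 2)
  F(ω) = -2πi·ΣRes = \frac{\pi \left(1 - 10 \omega\right) e^{- 10 \omega}}{5}

Case ω < 0 (upper half-plane, counterclockwise contour ⇒ F(ω) = +2πi·ΣRes):
  Res_{z = 10 i} g(z) = i \left(- \omega - \frac{1}{10}\right) e^{10 \omega} (pole of order 2)
  F(ω) = 2πi·ΣRes = \frac{\pi \left(10 \omega + 1\right) e^{10 \omega}}{5}

Both cases combine into a single formula in |ω|:

F(ω) = \frac{\pi \left(1 - 10 \left|{\omega}\right|\right) e^{- 10 \left|{\omega}\right|}}{5}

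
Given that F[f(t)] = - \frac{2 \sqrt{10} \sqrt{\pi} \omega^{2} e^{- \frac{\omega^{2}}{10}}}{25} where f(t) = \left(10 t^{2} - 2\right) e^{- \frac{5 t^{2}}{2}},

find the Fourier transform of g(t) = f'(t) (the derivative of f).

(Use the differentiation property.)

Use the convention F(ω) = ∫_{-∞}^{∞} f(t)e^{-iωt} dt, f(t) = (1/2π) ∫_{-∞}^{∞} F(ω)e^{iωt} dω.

F[g](ω) = - \frac{2 \sqrt{10} i \sqrt{\pi} \omega^{3} e^{- \frac{\omega^{2}}{10}}}{25}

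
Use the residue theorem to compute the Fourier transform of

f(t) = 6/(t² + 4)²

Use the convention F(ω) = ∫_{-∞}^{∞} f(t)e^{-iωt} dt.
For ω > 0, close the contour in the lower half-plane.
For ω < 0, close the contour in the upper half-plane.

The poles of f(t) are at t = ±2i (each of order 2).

Let g(z) = f(z)e^{-iωz}; for large |z| the factor e^{-iωz} decays in the lower half-plane when ω > 0 and in the upper half-plane when ω < 0.

Case ω > 0 (lower half-plane, clockwise contour ⇒ F(ω) = -2πi·ΣRes):
  Res_{z = - 2 i} g(z) = \frac{3 i \left(2 \omega + 1\right) e^{- 2 \omega}}{16} (pole of order 2)
  F(ω) = -2πi·ΣRes = \frac{3 \pi \left(2 \omega + 1\right) e^{- 2 \omega}}{8}

Case ω < 0 (upper half-plane, counterclockwise contour ⇒ F(ω) = +2πi·ΣRes):
  Res_{z = 2 i} g(z) = \frac{3 i \left(2 \omega - 1\right) e^{2 \omega}}{16} (pole of order 2)
  F(ω) = 2πi·ΣRes = \frac{3 \pi \left(1 - 2 \omega\right) e^{2 \omega}}{8}

Both cases combine into a single formula in |ω|:

F(ω) = \frac{3 \pi \left(2 \left|{\omega}\right| + 1\right) e^{- 2 \left|{\omega}\right|}}{8}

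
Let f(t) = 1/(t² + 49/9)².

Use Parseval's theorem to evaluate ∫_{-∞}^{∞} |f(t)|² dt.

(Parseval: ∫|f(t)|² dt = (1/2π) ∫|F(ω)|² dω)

∫|f(t)|² dt = \frac{10935 \pi}{13176688}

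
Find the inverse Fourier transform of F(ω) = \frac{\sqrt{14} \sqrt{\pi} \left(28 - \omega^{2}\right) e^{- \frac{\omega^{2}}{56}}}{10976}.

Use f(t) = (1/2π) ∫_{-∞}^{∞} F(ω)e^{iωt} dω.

f(t) = t^{2} e^{- 14 t^{2}}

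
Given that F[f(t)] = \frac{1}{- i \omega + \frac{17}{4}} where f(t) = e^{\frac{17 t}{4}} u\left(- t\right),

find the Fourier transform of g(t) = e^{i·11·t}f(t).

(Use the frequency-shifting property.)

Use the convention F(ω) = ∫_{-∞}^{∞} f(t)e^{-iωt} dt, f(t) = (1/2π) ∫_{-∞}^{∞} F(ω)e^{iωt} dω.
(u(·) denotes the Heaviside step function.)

F[g](ω) = - \frac{4}{4 i \left(\omega - 11\right) - 17}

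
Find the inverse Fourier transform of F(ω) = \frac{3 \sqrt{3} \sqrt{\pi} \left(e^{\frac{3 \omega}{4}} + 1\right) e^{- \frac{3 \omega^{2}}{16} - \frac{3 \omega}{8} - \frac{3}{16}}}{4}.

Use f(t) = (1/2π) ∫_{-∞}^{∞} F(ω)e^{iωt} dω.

f(t) = 3 e^{- \frac{4 t^{2}}{3}} \cos{\left(t \right)}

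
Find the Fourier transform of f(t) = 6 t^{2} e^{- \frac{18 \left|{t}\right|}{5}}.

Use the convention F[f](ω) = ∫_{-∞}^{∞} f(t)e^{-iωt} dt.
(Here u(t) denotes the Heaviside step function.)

F(ω) = \frac{162000 \left(108 - 25 \omega^{2}\right)}{\left(25 \omega^{2} + 324\right)^{3}}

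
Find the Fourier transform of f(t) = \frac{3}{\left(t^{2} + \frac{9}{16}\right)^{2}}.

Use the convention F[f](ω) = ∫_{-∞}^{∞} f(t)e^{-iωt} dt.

F(ω) = \frac{8 \pi \left(3 \left|{\omega}\right| + 4\right) e^{- \frac{3 \left|{\omega}\right|}{4}}}{9}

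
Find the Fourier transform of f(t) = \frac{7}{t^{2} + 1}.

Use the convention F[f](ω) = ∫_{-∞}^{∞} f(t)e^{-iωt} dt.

F(ω) = 7 \pi e^{- \left|{\omega}\right|}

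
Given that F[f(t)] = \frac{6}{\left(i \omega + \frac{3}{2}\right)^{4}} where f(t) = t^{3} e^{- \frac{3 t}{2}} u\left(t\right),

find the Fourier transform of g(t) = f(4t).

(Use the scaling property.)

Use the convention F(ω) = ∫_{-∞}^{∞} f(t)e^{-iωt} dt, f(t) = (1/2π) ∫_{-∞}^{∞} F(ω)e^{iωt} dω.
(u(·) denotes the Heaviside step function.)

F[g](ω) = \frac{384}{\left(i \omega + 6\right)^{4}}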